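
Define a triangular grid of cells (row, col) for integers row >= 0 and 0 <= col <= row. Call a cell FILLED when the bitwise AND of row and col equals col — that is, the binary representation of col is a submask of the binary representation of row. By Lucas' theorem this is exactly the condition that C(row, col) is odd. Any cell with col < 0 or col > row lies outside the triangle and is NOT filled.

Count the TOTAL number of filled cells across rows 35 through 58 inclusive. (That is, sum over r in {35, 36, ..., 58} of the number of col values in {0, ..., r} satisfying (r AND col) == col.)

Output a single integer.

r35=100011 pc3: +8 =8
r36=100100 pc2: +4 =12
r37=100101 pc3: +8 =20
r38=100110 pc3: +8 =28
r39=100111 pc4: +16 =44
r40=101000 pc2: +4 =48
r41=101001 pc3: +8 =56
r42=101010 pc3: +8 =64
r43=101011 pc4: +16 =80
r44=101100 pc3: +8 =88
r45=101101 pc4: +16 =104
r46=101110 pc4: +16 =120
r47=101111 pc5: +32 =152
r48=110000 pc2: +4 =156
r49=110001 pc3: +8 =164
r50=110010 pc3: +8 =172
r51=110011 pc4: +16 =188
r52=110100 pc3: +8 =196
r53=110101 pc4: +16 =212
r54=110110 pc4: +16 =228
r55=110111 pc5: +32 =260
r56=111000 pc3: +8 =268
r57=111001 pc4: +16 =284
r58=111010 pc4: +16 =300

Answer: 300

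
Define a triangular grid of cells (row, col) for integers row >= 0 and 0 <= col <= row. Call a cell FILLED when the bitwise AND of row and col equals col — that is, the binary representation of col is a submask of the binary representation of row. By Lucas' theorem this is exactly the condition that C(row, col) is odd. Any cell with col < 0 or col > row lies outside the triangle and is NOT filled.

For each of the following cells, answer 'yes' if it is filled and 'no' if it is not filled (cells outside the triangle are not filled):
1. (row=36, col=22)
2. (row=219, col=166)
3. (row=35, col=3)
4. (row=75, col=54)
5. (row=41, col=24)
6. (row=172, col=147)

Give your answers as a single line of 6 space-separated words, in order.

(36,22): row=0b100100, col=0b10110, row AND col = 0b100 = 4; 4 != 22 -> empty
(219,166): row=0b11011011, col=0b10100110, row AND col = 0b10000010 = 130; 130 != 166 -> empty
(35,3): row=0b100011, col=0b11, row AND col = 0b11 = 3; 3 == 3 -> filled
(75,54): row=0b1001011, col=0b110110, row AND col = 0b10 = 2; 2 != 54 -> empty
(41,24): row=0b101001, col=0b11000, row AND col = 0b1000 = 8; 8 != 24 -> empty
(172,147): row=0b10101100, col=0b10010011, row AND col = 0b10000000 = 128; 128 != 147 -> empty

Answer: no no yes no no no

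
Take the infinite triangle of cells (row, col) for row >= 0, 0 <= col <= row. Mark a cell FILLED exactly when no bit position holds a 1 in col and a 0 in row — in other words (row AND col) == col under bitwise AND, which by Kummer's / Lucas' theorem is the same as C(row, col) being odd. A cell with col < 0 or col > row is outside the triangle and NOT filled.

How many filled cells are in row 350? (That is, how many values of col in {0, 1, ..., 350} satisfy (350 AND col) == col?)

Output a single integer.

350 in binary = 101011110
popcount(350) = number of 1-bits in 101011110 = 6
A col c satisfies (350 AND c) == c iff every set bit of c is also set in 350; each of the 6 set bits of 350 can independently be on or off in c.
count = 2^6 = 64

Answer: 64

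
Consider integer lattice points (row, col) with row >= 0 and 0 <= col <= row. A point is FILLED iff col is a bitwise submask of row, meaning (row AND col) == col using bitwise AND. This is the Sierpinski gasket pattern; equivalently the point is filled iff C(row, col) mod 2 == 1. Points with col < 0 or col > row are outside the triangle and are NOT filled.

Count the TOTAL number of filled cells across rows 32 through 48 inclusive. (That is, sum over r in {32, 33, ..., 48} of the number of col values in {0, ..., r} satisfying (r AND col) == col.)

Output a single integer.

r32=100000 pc1: +2 =2
r33=100001 pc2: +4 =6
r34=100010 pc2: +4 =10
r35=100011 pc3: +8 =18
r36=100100 pc2: +4 =22
r37=100101 pc3: +8 =30
r38=100110 pc3: +8 =38
r39=100111 pc4: +16 =54
r40=101000 pc2: +4 =58
r41=101001 pc3: +8 =66
r42=101010 pc3: +8 =74
r43=101011 pc4: +16 =90
r44=101100 pc3: +8 =98
r45=101101 pc4: +16 =114
r46=101110 pc4: +16 =130
r47=101111 pc5: +32 =162
r48=110000 pc2: +4 =166

Answer: 166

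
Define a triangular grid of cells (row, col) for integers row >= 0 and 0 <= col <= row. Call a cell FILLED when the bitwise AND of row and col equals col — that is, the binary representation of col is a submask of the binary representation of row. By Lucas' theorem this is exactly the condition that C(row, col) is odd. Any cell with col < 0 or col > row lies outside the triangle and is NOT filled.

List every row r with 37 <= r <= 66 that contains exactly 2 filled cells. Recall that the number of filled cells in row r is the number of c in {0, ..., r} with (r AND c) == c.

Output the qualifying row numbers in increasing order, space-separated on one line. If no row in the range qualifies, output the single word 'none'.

Answer: 64

Derivation:
Row r has 2^popcount(r) filled cells, so we need popcount(r) = log2(2) = 1.
Scan r = 37..66 and keep those with exactly 1 one-bits:
r=37=100101 popcount=3 -> skip
r=38=100110 popcount=3 -> skip
r=39=100111 popcount=4 -> skip
r=40=101000 popcount=2 -> skip
r=41=101001 popcount=3 -> skip
r=42=101010 popcount=3 -> skip
r=43=101011 popcount=4 -> skip
r=44=101100 popcount=3 -> skip
r=45=101101 popcount=4 -> skip
r=46=101110 popcount=4 -> skip
r=47=101111 popcount=5 -> skip
r=48=110000 popcount=2 -> skip
r=49=110001 popcount=3 -> skip
r=50=110010 popcount=3 -> skip
r=51=110011 popcount=4 -> skip
r=52=110100 popcount=3 -> skip
r=53=110101 popcount=4 -> skip
r=54=110110 popcount=4 -> skip
r=55=110111 popcount=5 -> skip
r=56=111000 popcount=3 -> skip
r=57=111001 popcount=4 -> skip
r=58=111010 popcount=4 -> skip
r=59=111011 popcount=5 -> skip
r=60=111100 popcount=4 -> skip
r=61=111101 popcount=5 -> skip
r=62=111110 popcount=5 -> skip
r=63=111111 popcount=6 -> skip
r=64=1000000 popcount=1 -> KEEP
r=65=1000001 popcount=2 -> skip
r=66=1000010 popcount=2 -> skip
Kept rows: 64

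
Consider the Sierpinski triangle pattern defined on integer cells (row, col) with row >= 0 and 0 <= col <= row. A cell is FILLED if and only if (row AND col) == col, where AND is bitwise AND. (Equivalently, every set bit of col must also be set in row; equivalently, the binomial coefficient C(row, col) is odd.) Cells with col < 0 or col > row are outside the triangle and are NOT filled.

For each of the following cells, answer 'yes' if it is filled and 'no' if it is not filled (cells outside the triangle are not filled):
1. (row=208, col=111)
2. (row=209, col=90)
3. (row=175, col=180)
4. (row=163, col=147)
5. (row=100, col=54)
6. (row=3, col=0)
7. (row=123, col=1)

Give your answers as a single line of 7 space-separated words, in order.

Answer: no no no no no yes yes

Derivation:
(208,111): row=0b11010000, col=0b1101111, row AND col = 0b1000000 = 64; 64 != 111 -> empty
(209,90): row=0b11010001, col=0b1011010, row AND col = 0b1010000 = 80; 80 != 90 -> empty
(175,180): col outside [0, 175] -> not filled
(163,147): row=0b10100011, col=0b10010011, row AND col = 0b10000011 = 131; 131 != 147 -> empty
(100,54): row=0b1100100, col=0b110110, row AND col = 0b100100 = 36; 36 != 54 -> empty
(3,0): row=0b11, col=0b0, row AND col = 0b0 = 0; 0 == 0 -> filled
(123,1): row=0b1111011, col=0b1, row AND col = 0b1 = 1; 1 == 1 -> filled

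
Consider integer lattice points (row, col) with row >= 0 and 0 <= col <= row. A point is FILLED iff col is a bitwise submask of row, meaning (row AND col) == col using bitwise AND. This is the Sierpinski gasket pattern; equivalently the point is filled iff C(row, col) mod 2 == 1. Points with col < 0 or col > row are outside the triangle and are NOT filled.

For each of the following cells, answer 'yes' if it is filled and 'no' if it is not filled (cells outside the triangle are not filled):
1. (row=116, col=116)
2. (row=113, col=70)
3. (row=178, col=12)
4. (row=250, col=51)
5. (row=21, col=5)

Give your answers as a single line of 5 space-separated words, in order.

(116,116): row=0b1110100, col=0b1110100, row AND col = 0b1110100 = 116; 116 == 116 -> filled
(113,70): row=0b1110001, col=0b1000110, row AND col = 0b1000000 = 64; 64 != 70 -> empty
(178,12): row=0b10110010, col=0b1100, row AND col = 0b0 = 0; 0 != 12 -> empty
(250,51): row=0b11111010, col=0b110011, row AND col = 0b110010 = 50; 50 != 51 -> empty
(21,5): row=0b10101, col=0b101, row AND col = 0b101 = 5; 5 == 5 -> filled

Answer: yes no no no yes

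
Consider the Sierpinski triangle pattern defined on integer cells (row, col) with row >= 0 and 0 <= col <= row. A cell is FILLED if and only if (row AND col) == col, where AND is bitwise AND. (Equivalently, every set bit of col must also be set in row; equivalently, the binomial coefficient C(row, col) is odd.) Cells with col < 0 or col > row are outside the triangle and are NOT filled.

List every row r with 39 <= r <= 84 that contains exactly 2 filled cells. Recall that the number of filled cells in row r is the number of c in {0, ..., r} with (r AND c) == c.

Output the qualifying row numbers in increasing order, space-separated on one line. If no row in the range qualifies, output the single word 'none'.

Answer: 64

Derivation:
Row r has 2^popcount(r) filled cells, so we need popcount(r) = log2(2) = 1.
Scan r = 39..84 and keep those with exactly 1 one-bits:
r=39=100111 popcount=4 -> skip
r=40=101000 popcount=2 -> skip
r=41=101001 popcount=3 -> skip
r=42=101010 popcount=3 -> skip
r=43=101011 popcount=4 -> skip
r=44=101100 popcount=3 -> skip
r=45=101101 popcount=4 -> skip
r=46=101110 popcount=4 -> skip
r=47=101111 popcount=5 -> skip
r=48=110000 popcount=2 -> skip
r=49=110001 popcount=3 -> skip
r=50=110010 popcount=3 -> skip
r=51=110011 popcount=4 -> skip
r=52=110100 popcount=3 -> skip
r=53=110101 popcount=4 -> skip
r=54=110110 popcount=4 -> skip
r=55=110111 popcount=5 -> skip
r=56=111000 popcount=3 -> skip
r=57=111001 popcount=4 -> skip
r=58=111010 popcount=4 -> skip
r=59=111011 popcount=5 -> skip
r=60=111100 popcount=4 -> skip
r=61=111101 popcount=5 -> skip
r=62=111110 popcount=5 -> skip
r=63=111111 popcount=6 -> skip
r=64=1000000 popcount=1 -> KEEP
r=65=1000001 popcount=2 -> skip
r=66=1000010 popcount=2 -> skip
r=67=1000011 popcount=3 -> skip
r=68=1000100 popcount=2 -> skip
r=69=1000101 popcount=3 -> skip
r=70=1000110 popcount=3 -> skip
r=71=1000111 popcount=4 -> skip
r=72=1001000 popcount=2 -> skip
r=73=1001001 popcount=3 -> skip
r=74=1001010 popcount=3 -> skip
r=75=1001011 popcount=4 -> skip
r=76=1001100 popcount=3 -> skip
r=77=1001101 popcount=4 -> skip
r=78=1001110 popcount=4 -> skip
r=79=1001111 popcount=5 -> skip
r=80=1010000 popcount=2 -> skip
r=81=1010001 popcount=3 -> skip
r=82=1010010 popcount=3 -> skip
r=83=1010011 popcount=4 -> skip
r=84=1010100 popcount=3 -> skip
Kept rows: 64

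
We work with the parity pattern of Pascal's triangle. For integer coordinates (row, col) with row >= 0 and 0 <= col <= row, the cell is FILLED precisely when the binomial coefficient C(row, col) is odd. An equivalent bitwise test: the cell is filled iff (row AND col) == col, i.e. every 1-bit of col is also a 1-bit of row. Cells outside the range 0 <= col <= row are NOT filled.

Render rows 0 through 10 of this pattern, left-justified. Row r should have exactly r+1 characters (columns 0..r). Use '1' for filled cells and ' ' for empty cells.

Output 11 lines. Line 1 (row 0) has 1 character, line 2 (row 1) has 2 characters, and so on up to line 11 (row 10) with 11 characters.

Answer: 1
11
1 1
1111
1   1
11  11
1 1 1 1
11111111
1       1
11      11
1 1     1 1

Derivation:
r0=0: 1
r1=1: 11
r2=10: 1 1
r3=11: 1111
r4=100: 1   1
r5=101: 11  11
r6=110: 1 1 1 1
r7=111: 11111111
r8=1000: 1       1
r9=1001: 11      11
r10=1010: 1 1     1 1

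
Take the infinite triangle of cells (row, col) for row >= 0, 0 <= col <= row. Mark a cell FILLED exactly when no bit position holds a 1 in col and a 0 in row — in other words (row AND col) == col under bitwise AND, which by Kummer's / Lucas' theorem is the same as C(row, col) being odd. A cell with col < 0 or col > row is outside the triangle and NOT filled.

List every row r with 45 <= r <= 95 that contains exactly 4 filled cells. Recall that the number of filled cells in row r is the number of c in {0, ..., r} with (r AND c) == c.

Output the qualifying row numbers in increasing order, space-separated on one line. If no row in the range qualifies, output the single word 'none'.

Answer: 48 65 66 68 72 80

Derivation:
Row r has 2^popcount(r) filled cells, so we need popcount(r) = log2(4) = 2.
Scan r = 45..95 and keep those with exactly 2 one-bits:
r=45=101101 popcount=4 -> skip
r=46=101110 popcount=4 -> skip
r=47=101111 popcount=5 -> skip
r=48=110000 popcount=2 -> KEEP
r=49=110001 popcount=3 -> skip
r=50=110010 popcount=3 -> skip
r=51=110011 popcount=4 -> skip
r=52=110100 popcount=3 -> skip
r=53=110101 popcount=4 -> skip
r=54=110110 popcount=4 -> skip
r=55=110111 popcount=5 -> skip
r=56=111000 popcount=3 -> skip
r=57=111001 popcount=4 -> skip
r=58=111010 popcount=4 -> skip
r=59=111011 popcount=5 -> skip
r=60=111100 popcount=4 -> skip
r=61=111101 popcount=5 -> skip
r=62=111110 popcount=5 -> skip
r=63=111111 popcount=6 -> skip
r=64=1000000 popcount=1 -> skip
r=65=1000001 popcount=2 -> KEEP
r=66=1000010 popcount=2 -> KEEP
r=67=1000011 popcount=3 -> skip
r=68=1000100 popcount=2 -> KEEP
r=69=1000101 popcount=3 -> skip
r=70=1000110 popcount=3 -> skip
r=71=1000111 popcount=4 -> skip
r=72=1001000 popcount=2 -> KEEP
r=73=1001001 popcount=3 -> skip
r=74=1001010 popcount=3 -> skip
r=75=1001011 popcount=4 -> skip
r=76=1001100 popcount=3 -> skip
r=77=1001101 popcount=4 -> skip
r=78=1001110 popcount=4 -> skip
r=79=1001111 popcount=5 -> skip
r=80=1010000 popcount=2 -> KEEP
r=81=1010001 popcount=3 -> skip
r=82=1010010 popcount=3 -> skip
r=83=1010011 popcount=4 -> skip
r=84=1010100 popcount=3 -> skip
r=85=1010101 popcount=4 -> skip
r=86=1010110 popcount=4 -> skip
r=87=1010111 popcount=5 -> skip
r=88=1011000 popcount=3 -> skip
r=89=1011001 popcount=4 -> skip
r=90=1011010 popcount=4 -> skip
r=91=1011011 popcount=5 -> skip
r=92=1011100 popcount=4 -> skip
r=93=1011101 popcount=5 -> skip
r=94=1011110 popcount=5 -> skip
r=95=1011111 popcount=6 -> skip
Kept rows: 48 65 66 68 72 80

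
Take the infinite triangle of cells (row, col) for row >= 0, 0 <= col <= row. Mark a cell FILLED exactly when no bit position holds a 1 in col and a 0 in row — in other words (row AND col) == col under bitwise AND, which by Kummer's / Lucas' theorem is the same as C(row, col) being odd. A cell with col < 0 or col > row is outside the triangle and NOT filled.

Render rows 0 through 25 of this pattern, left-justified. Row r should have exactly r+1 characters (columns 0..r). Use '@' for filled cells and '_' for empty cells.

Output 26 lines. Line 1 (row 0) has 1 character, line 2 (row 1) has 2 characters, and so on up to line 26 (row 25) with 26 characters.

r0=0: @
r1=1: @@
r2=10: @_@
r3=11: @@@@
r4=100: @___@
r5=101: @@__@@
r6=110: @_@_@_@
r7=111: @@@@@@@@
r8=1000: @_______@
r9=1001: @@______@@
r10=1010: @_@_____@_@
r11=1011: @@@@____@@@@
r12=1100: @___@___@___@
r13=1101: @@__@@__@@__@@
r14=1110: @_@_@_@_@_@_@_@
r15=1111: @@@@@@@@@@@@@@@@
r16=10000: @_______________@
r17=10001: @@______________@@
r18=10010: @_@_____________@_@
r19=10011: @@@@____________@@@@
r20=10100: @___@___________@___@
r21=10101: @@__@@__________@@__@@
r22=10110: @_@_@_@_________@_@_@_@
r23=10111: @@@@@@@@________@@@@@@@@
r24=11000: @_______@_______@_______@
r25=11001: @@______@@______@@______@@

Answer: @
@@
@_@
@@@@
@___@
@@__@@
@_@_@_@
@@@@@@@@
@_______@
@@______@@
@_@_____@_@
@@@@____@@@@
@___@___@___@
@@__@@__@@__@@
@_@_@_@_@_@_@_@
@@@@@@@@@@@@@@@@
@_______________@
@@______________@@
@_@_____________@_@
@@@@____________@@@@
@___@___________@___@
@@__@@__________@@__@@
@_@_@_@_________@_@_@_@
@@@@@@@@________@@@@@@@@
@_______@_______@_______@
@@______@@______@@______@@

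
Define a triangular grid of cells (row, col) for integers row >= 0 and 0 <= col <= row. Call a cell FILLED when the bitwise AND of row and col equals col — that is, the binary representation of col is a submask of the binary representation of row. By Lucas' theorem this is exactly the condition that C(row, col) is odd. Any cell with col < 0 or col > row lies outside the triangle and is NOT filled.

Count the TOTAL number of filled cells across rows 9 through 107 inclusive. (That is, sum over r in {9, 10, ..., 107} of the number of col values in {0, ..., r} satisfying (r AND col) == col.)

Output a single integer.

r9=1001 pc2: +4 =4
r10=1010 pc2: +4 =8
r11=1011 pc3: +8 =16
r12=1100 pc2: +4 =20
r13=1101 pc3: +8 =28
r14=1110 pc3: +8 =36
r15=1111 pc4: +16 =52
r16=10000 pc1: +2 =54
r17=10001 pc2: +4 =58
r18=10010 pc2: +4 =62
r19=10011 pc3: +8 =70
r20=10100 pc2: +4 =74
r21=10101 pc3: +8 =82
r22=10110 pc3: +8 =90
r23=10111 pc4: +16 =106
r24=11000 pc2: +4 =110
r25=11001 pc3: +8 =118
r26=11010 pc3: +8 =126
r27=11011 pc4: +16 =142
r28=11100 pc3: +8 =150
r29=11101 pc4: +16 =166
r30=11110 pc4: +16 =182
r31=11111 pc5: +32 =214
r32=100000 pc1: +2 =216
r33=100001 pc2: +4 =220
r34=100010 pc2: +4 =224
r35=100011 pc3: +8 =232
r36=100100 pc2: +4 =236
r37=100101 pc3: +8 =244
r38=100110 pc3: +8 =252
r39=100111 pc4: +16 =268
r40=101000 pc2: +4 =272
r41=101001 pc3: +8 =280
r42=101010 pc3: +8 =288
r43=101011 pc4: +16 =304
r44=101100 pc3: +8 =312
r45=101101 pc4: +16 =328
r46=101110 pc4: +16 =344
r47=101111 pc5: +32 =376
r48=110000 pc2: +4 =380
r49=110001 pc3: +8 =388
r50=110010 pc3: +8 =396
r51=110011 pc4: +16 =412
r52=110100 pc3: +8 =420
r53=110101 pc4: +16 =436
r54=110110 pc4: +16 =452
r55=110111 pc5: +32 =484
r56=111000 pc3: +8 =492
r57=111001 pc4: +16 =508
r58=111010 pc4: +16 =524
r59=111011 pc5: +32 =556
r60=111100 pc4: +16 =572
r61=111101 pc5: +32 =604
r62=111110 pc5: +32 =636
r63=111111 pc6: +64 =700
r64=1000000 pc1: +2 =702
r65=1000001 pc2: +4 =706
r66=1000010 pc2: +4 =710
r67=1000011 pc3: +8 =718
r68=1000100 pc2: +4 =722
r69=1000101 pc3: +8 =730
r70=1000110 pc3: +8 =738
r71=1000111 pc4: +16 =754
r72=1001000 pc2: +4 =758
r73=1001001 pc3: +8 =766
r74=1001010 pc3: +8 =774
r75=1001011 pc4: +16 =790
r76=1001100 pc3: +8 =798
r77=1001101 pc4: +16 =814
r78=1001110 pc4: +16 =830
r79=1001111 pc5: +32 =862
r80=1010000 pc2: +4 =866
r81=1010001 pc3: +8 =874
r82=1010010 pc3: +8 =882
r83=1010011 pc4: +16 =898
r84=1010100 pc3: +8 =906
r85=1010101 pc4: +16 =922
r86=1010110 pc4: +16 =938
r87=1010111 pc5: +32 =970
r88=1011000 pc3: +8 =978
r89=1011001 pc4: +16 =994
r90=1011010 pc4: +16 =1010
r91=1011011 pc5: +32 =1042
r92=1011100 pc4: +16 =1058
r93=1011101 pc5: +32 =1090
r94=1011110 pc5: +32 =1122
r95=1011111 pc6: +64 =1186
r96=1100000 pc2: +4 =1190
r97=1100001 pc3: +8 =1198
r98=1100010 pc3: +8 =1206
r99=1100011 pc4: +16 =1222
r100=1100100 pc3: +8 =1230
r101=1100101 pc4: +16 =1246
r102=1100110 pc4: +16 =1262
r103=1100111 pc5: +32 =1294
r104=1101000 pc3: +8 =1302
r105=1101001 pc4: +16 =1318
r106=1101010 pc4: +16 =1334
r107=1101011 pc5: +32 =1366

Answer: 1366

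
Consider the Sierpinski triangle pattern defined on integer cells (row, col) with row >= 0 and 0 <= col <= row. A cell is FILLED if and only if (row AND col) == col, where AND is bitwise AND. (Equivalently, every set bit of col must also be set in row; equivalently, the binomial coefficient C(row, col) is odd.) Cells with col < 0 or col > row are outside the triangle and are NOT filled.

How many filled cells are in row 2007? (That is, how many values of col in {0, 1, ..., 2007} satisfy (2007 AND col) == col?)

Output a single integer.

Answer: 512

Derivation:
2007 in binary = 11111010111
popcount(2007) = number of 1-bits in 11111010111 = 9
A col c satisfies (2007 AND c) == c iff every set bit of c is also set in 2007; each of the 9 set bits of 2007 can independently be on or off in c.
count = 2^9 = 512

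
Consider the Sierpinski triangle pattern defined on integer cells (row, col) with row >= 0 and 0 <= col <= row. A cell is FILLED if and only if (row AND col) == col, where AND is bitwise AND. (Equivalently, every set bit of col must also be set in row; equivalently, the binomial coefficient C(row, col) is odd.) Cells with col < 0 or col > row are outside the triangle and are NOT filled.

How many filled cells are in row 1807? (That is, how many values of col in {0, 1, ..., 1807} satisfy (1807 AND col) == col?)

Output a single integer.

Answer: 128

Derivation:
1807 in binary = 11100001111
popcount(1807) = number of 1-bits in 11100001111 = 7
A col c satisfies (1807 AND c) == c iff every set bit of c is also set in 1807; each of the 7 set bits of 1807 can independently be on or off in c.
count = 2^7 = 128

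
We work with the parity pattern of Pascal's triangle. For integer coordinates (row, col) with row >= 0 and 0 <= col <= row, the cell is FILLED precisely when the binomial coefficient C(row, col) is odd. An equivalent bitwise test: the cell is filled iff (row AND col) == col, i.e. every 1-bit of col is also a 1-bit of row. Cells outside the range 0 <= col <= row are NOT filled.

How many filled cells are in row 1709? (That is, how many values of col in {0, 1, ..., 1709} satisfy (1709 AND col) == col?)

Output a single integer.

1709 in binary = 11010101101
popcount(1709) = number of 1-bits in 11010101101 = 7
A col c satisfies (1709 AND c) == c iff every set bit of c is also set in 1709; each of the 7 set bits of 1709 can independently be on or off in c.
count = 2^7 = 128

Answer: 128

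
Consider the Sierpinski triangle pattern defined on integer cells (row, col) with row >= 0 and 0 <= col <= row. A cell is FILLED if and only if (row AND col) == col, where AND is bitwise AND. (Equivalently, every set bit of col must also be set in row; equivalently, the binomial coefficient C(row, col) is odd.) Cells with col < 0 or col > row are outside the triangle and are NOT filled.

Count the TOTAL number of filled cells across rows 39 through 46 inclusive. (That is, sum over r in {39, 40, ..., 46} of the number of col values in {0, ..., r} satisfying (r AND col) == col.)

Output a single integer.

r39=100111 pc4: +16 =16
r40=101000 pc2: +4 =20
r41=101001 pc3: +8 =28
r42=101010 pc3: +8 =36
r43=101011 pc4: +16 =52
r44=101100 pc3: +8 =60
r45=101101 pc4: +16 =76
r46=101110 pc4: +16 =92

Answer: 92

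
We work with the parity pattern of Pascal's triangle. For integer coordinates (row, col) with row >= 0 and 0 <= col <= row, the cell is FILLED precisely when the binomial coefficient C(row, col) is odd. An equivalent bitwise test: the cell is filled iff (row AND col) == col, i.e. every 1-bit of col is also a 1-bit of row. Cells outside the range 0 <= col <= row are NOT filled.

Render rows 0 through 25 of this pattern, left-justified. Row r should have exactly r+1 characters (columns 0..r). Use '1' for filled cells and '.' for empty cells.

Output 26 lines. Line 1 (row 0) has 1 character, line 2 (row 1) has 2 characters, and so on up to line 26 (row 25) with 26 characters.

r0=0: 1
r1=1: 11
r2=10: 1.1
r3=11: 1111
r4=100: 1...1
r5=101: 11..11
r6=110: 1.1.1.1
r7=111: 11111111
r8=1000: 1.......1
r9=1001: 11......11
r10=1010: 1.1.....1.1
r11=1011: 1111....1111
r12=1100: 1...1...1...1
r13=1101: 11..11..11..11
r14=1110: 1.1.1.1.1.1.1.1
r15=1111: 1111111111111111
r16=10000: 1...............1
r17=10001: 11..............11
r18=10010: 1.1.............1.1
r19=10011: 1111............1111
r20=10100: 1...1...........1...1
r21=10101: 11..11..........11..11
r22=10110: 1.1.1.1.........1.1.1.1
r23=10111: 11111111........11111111
r24=11000: 1.......1.......1.......1
r25=11001: 11......11......11......11

Answer: 1
11
1.1
1111
1...1
11..11
1.1.1.1
11111111
1.......1
11......11
1.1.....1.1
1111....1111
1...1...1...1
11..11..11..11
1.1.1.1.1.1.1.1
1111111111111111
1...............1
11..............11
1.1.............1.1
1111............1111
1...1...........1...1
11..11..........11..11
1.1.1.1.........1.1.1.1
11111111........11111111
1.......1.......1.......1
11......11......11......11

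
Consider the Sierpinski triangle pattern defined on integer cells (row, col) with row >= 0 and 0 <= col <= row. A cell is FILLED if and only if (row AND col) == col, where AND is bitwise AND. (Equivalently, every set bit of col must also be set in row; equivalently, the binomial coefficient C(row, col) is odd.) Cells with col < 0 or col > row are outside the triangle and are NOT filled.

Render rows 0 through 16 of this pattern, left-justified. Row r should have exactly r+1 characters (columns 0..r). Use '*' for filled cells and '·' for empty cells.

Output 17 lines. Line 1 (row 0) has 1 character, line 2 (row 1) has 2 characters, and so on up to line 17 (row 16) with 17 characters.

r0=0: *
r1=1: **
r2=10: *·*
r3=11: ****
r4=100: *···*
r5=101: **··**
r6=110: *·*·*·*
r7=111: ********
r8=1000: *·······*
r9=1001: **······**
r10=1010: *·*·····*·*
r11=1011: ****····****
r12=1100: *···*···*···*
r13=1101: **··**··**··**
r14=1110: *·*·*·*·*·*·*·*
r15=1111: ****************
r16=10000: *···············*

Answer: *
**
*·*
****
*···*
**··**
*·*·*·*
********
*·······*
**······**
*·*·····*·*
****····****
*···*···*···*
**··**··**··**
*·*·*·*·*·*·*·*
****************
*···············*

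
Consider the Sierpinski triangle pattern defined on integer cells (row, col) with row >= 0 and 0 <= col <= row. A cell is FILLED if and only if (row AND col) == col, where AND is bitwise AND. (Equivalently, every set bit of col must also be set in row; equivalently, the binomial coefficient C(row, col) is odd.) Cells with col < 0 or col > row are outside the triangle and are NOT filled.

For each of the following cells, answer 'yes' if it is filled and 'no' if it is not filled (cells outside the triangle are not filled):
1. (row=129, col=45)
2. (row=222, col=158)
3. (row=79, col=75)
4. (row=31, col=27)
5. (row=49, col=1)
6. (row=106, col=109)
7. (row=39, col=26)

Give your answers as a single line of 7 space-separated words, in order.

(129,45): row=0b10000001, col=0b101101, row AND col = 0b1 = 1; 1 != 45 -> empty
(222,158): row=0b11011110, col=0b10011110, row AND col = 0b10011110 = 158; 158 == 158 -> filled
(79,75): row=0b1001111, col=0b1001011, row AND col = 0b1001011 = 75; 75 == 75 -> filled
(31,27): row=0b11111, col=0b11011, row AND col = 0b11011 = 27; 27 == 27 -> filled
(49,1): row=0b110001, col=0b1, row AND col = 0b1 = 1; 1 == 1 -> filled
(106,109): col outside [0, 106] -> not filled
(39,26): row=0b100111, col=0b11010, row AND col = 0b10 = 2; 2 != 26 -> empty

Answer: no yes yes yes yes no no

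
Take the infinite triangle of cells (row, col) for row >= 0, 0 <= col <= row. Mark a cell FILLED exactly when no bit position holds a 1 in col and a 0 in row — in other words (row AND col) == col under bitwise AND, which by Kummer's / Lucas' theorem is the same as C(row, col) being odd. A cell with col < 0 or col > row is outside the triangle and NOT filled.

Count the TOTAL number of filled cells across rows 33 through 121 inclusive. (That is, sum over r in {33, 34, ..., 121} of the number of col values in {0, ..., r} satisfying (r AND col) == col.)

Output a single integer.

r33=100001 pc2: +4 =4
r34=100010 pc2: +4 =8
r35=100011 pc3: +8 =16
r36=100100 pc2: +4 =20
r37=100101 pc3: +8 =28
r38=100110 pc3: +8 =36
r39=100111 pc4: +16 =52
r40=101000 pc2: +4 =56
r41=101001 pc3: +8 =64
r42=101010 pc3: +8 =72
r43=101011 pc4: +16 =88
r44=101100 pc3: +8 =96
r45=101101 pc4: +16 =112
r46=101110 pc4: +16 =128
r47=101111 pc5: +32 =160
r48=110000 pc2: +4 =164
r49=110001 pc3: +8 =172
r50=110010 pc3: +8 =180
r51=110011 pc4: +16 =196
r52=110100 pc3: +8 =204
r53=110101 pc4: +16 =220
r54=110110 pc4: +16 =236
r55=110111 pc5: +32 =268
r56=111000 pc3: +8 =276
r57=111001 pc4: +16 =292
r58=111010 pc4: +16 =308
r59=111011 pc5: +32 =340
r60=111100 pc4: +16 =356
r61=111101 pc5: +32 =388
r62=111110 pc5: +32 =420
r63=111111 pc6: +64 =484
r64=1000000 pc1: +2 =486
r65=1000001 pc2: +4 =490
r66=1000010 pc2: +4 =494
r67=1000011 pc3: +8 =502
r68=1000100 pc2: +4 =506
r69=1000101 pc3: +8 =514
r70=1000110 pc3: +8 =522
r71=1000111 pc4: +16 =538
r72=1001000 pc2: +4 =542
r73=1001001 pc3: +8 =550
r74=1001010 pc3: +8 =558
r75=1001011 pc4: +16 =574
r76=1001100 pc3: +8 =582
r77=1001101 pc4: +16 =598
r78=1001110 pc4: +16 =614
r79=1001111 pc5: +32 =646
r80=1010000 pc2: +4 =650
r81=1010001 pc3: +8 =658
r82=1010010 pc3: +8 =666
r83=1010011 pc4: +16 =682
r84=1010100 pc3: +8 =690
r85=1010101 pc4: +16 =706
r86=1010110 pc4: +16 =722
r87=1010111 pc5: +32 =754
r88=1011000 pc3: +8 =762
r89=1011001 pc4: +16 =778
r90=1011010 pc4: +16 =794
r91=1011011 pc5: +32 =826
r92=1011100 pc4: +16 =842
r93=1011101 pc5: +32 =874
r94=1011110 pc5: +32 =906
r95=1011111 pc6: +64 =970
r96=1100000 pc2: +4 =974
r97=1100001 pc3: +8 =982
r98=1100010 pc3: +8 =990
r99=1100011 pc4: +16 =1006
r100=1100100 pc3: +8 =1014
r101=1100101 pc4: +16 =1030
r102=1100110 pc4: +16 =1046
r103=1100111 pc5: +32 =1078
r104=1101000 pc3: +8 =1086
r105=1101001 pc4: +16 =1102
r106=1101010 pc4: +16 =1118
r107=1101011 pc5: +32 =1150
r108=1101100 pc4: +16 =1166
r109=1101101 pc5: +32 =1198
r110=1101110 pc5: +32 =1230
r111=1101111 pc6: +64 =1294
r112=1110000 pc3: +8 =1302
r113=1110001 pc4: +16 =1318
r114=1110010 pc4: +16 =1334
r115=1110011 pc5: +32 =1366
r116=1110100 pc4: +16 =1382
r117=1110101 pc5: +32 =1414
r118=1110110 pc5: +32 =1446
r119=1110111 pc6: +64 =1510
r120=1111000 pc4: +16 =1526
r121=1111001 pc5: +32 =1558

Answer: 1558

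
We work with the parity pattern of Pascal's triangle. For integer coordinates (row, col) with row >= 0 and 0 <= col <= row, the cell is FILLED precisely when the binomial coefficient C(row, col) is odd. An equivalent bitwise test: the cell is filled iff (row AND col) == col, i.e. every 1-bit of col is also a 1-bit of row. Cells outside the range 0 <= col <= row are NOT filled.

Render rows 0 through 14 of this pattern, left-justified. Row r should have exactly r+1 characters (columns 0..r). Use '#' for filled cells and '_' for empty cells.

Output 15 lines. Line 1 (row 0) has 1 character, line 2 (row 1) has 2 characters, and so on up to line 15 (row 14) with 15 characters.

r0=0: #
r1=1: ##
r2=10: #_#
r3=11: ####
r4=100: #___#
r5=101: ##__##
r6=110: #_#_#_#
r7=111: ########
r8=1000: #_______#
r9=1001: ##______##
r10=1010: #_#_____#_#
r11=1011: ####____####
r12=1100: #___#___#___#
r13=1101: ##__##__##__##
r14=1110: #_#_#_#_#_#_#_#

Answer: #
##
#_#
####
#___#
##__##
#_#_#_#
########
#_______#
##______##
#_#_____#_#
####____####
#___#___#___#
##__##__##__##
#_#_#_#_#_#_#_#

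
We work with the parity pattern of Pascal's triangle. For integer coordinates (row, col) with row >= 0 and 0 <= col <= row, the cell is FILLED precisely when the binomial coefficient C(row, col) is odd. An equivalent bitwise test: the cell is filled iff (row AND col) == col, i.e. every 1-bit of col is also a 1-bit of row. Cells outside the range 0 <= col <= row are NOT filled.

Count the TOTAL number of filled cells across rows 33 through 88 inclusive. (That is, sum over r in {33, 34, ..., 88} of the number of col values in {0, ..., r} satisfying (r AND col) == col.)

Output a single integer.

Answer: 762

Derivation:
r33=100001 pc2: +4 =4
r34=100010 pc2: +4 =8
r35=100011 pc3: +8 =16
r36=100100 pc2: +4 =20
r37=100101 pc3: +8 =28
r38=100110 pc3: +8 =36
r39=100111 pc4: +16 =52
r40=101000 pc2: +4 =56
r41=101001 pc3: +8 =64
r42=101010 pc3: +8 =72
r43=101011 pc4: +16 =88
r44=101100 pc3: +8 =96
r45=101101 pc4: +16 =112
r46=101110 pc4: +16 =128
r47=101111 pc5: +32 =160
r48=110000 pc2: +4 =164
r49=110001 pc3: +8 =172
r50=110010 pc3: +8 =180
r51=110011 pc4: +16 =196
r52=110100 pc3: +8 =204
r53=110101 pc4: +16 =220
r54=110110 pc4: +16 =236
r55=110111 pc5: +32 =268
r56=111000 pc3: +8 =276
r57=111001 pc4: +16 =292
r58=111010 pc4: +16 =308
r59=111011 pc5: +32 =340
r60=111100 pc4: +16 =356
r61=111101 pc5: +32 =388
r62=111110 pc5: +32 =420
r63=111111 pc6: +64 =484
r64=1000000 pc1: +2 =486
r65=1000001 pc2: +4 =490
r66=1000010 pc2: +4 =494
r67=1000011 pc3: +8 =502
r68=1000100 pc2: +4 =506
r69=1000101 pc3: +8 =514
r70=1000110 pc3: +8 =522
r71=1000111 pc4: +16 =538
r72=1001000 pc2: +4 =542
r73=1001001 pc3: +8 =550
r74=1001010 pc3: +8 =558
r75=1001011 pc4: +16 =574
r76=1001100 pc3: +8 =582
r77=1001101 pc4: +16 =598
r78=1001110 pc4: +16 =614
r79=1001111 pc5: +32 =646
r80=1010000 pc2: +4 =650
r81=1010001 pc3: +8 =658
r82=1010010 pc3: +8 =666
r83=1010011 pc4: +16 =682
r84=1010100 pc3: +8 =690
r85=1010101 pc4: +16 =706
r86=1010110 pc4: +16 =722
r87=1010111 pc5: +32 =754
r88=1011000 pc3: +8 =762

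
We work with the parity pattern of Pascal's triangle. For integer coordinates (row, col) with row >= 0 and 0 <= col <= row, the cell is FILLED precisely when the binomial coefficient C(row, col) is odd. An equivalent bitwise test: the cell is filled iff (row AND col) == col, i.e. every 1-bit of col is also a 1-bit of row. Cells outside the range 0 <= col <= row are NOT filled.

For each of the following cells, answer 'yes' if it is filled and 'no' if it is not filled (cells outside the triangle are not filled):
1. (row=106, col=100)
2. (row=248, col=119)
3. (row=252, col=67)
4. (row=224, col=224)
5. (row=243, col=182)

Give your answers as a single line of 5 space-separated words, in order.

(106,100): row=0b1101010, col=0b1100100, row AND col = 0b1100000 = 96; 96 != 100 -> empty
(248,119): row=0b11111000, col=0b1110111, row AND col = 0b1110000 = 112; 112 != 119 -> empty
(252,67): row=0b11111100, col=0b1000011, row AND col = 0b1000000 = 64; 64 != 67 -> empty
(224,224): row=0b11100000, col=0b11100000, row AND col = 0b11100000 = 224; 224 == 224 -> filled
(243,182): row=0b11110011, col=0b10110110, row AND col = 0b10110010 = 178; 178 != 182 -> empty

Answer: no no no yes no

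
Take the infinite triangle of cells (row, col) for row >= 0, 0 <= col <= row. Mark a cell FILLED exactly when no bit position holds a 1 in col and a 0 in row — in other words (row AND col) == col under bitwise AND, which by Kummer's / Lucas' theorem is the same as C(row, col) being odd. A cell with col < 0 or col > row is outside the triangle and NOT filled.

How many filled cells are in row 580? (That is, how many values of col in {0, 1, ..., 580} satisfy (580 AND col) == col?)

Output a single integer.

580 in binary = 1001000100
popcount(580) = number of 1-bits in 1001000100 = 3
A col c satisfies (580 AND c) == c iff every set bit of c is also set in 580; each of the 3 set bits of 580 can independently be on or off in c.
count = 2^3 = 8

Answer: 8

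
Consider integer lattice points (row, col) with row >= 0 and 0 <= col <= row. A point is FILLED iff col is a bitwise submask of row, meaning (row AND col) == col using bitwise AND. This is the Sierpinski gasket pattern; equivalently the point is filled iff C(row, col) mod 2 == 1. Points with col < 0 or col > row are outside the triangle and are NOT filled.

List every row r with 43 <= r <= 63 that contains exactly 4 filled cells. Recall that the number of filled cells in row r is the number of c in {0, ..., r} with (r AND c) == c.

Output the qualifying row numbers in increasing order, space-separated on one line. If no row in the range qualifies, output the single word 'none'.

Answer: 48

Derivation:
Row r has 2^popcount(r) filled cells, so we need popcount(r) = log2(4) = 2.
Scan r = 43..63 and keep those with exactly 2 one-bits:
r=43=101011 popcount=4 -> skip
r=44=101100 popcount=3 -> skip
r=45=101101 popcount=4 -> skip
r=46=101110 popcount=4 -> skip
r=47=101111 popcount=5 -> skip
r=48=110000 popcount=2 -> KEEP
r=49=110001 popcount=3 -> skip
r=50=110010 popcount=3 -> skip
r=51=110011 popcount=4 -> skip
r=52=110100 popcount=3 -> skip
r=53=110101 popcount=4 -> skip
r=54=110110 popcount=4 -> skip
r=55=110111 popcount=5 -> skip
r=56=111000 popcount=3 -> skip
r=57=111001 popcount=4 -> skip
r=58=111010 popcount=4 -> skip
r=59=111011 popcount=5 -> skip
r=60=111100 popcount=4 -> skip
r=61=111101 popcount=5 -> skip
r=62=111110 popcount=5 -> skip
r=63=111111 popcount=6 -> skip
Kept rows: 48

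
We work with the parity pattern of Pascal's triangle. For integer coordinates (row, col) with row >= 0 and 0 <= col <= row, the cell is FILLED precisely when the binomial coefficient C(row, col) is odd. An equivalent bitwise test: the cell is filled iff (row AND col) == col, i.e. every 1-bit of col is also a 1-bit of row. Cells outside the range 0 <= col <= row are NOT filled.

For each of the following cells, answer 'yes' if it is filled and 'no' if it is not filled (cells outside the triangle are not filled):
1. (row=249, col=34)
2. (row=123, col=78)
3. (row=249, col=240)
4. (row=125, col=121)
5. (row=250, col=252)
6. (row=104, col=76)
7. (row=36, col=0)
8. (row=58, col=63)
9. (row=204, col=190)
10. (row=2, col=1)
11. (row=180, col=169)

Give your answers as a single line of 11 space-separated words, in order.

Answer: no no yes yes no no yes no no no no

Derivation:
(249,34): row=0b11111001, col=0b100010, row AND col = 0b100000 = 32; 32 != 34 -> empty
(123,78): row=0b1111011, col=0b1001110, row AND col = 0b1001010 = 74; 74 != 78 -> empty
(249,240): row=0b11111001, col=0b11110000, row AND col = 0b11110000 = 240; 240 == 240 -> filled
(125,121): row=0b1111101, col=0b1111001, row AND col = 0b1111001 = 121; 121 == 121 -> filled
(250,252): col outside [0, 250] -> not filled
(104,76): row=0b1101000, col=0b1001100, row AND col = 0b1001000 = 72; 72 != 76 -> empty
(36,0): row=0b100100, col=0b0, row AND col = 0b0 = 0; 0 == 0 -> filled
(58,63): col outside [0, 58] -> not filled
(204,190): row=0b11001100, col=0b10111110, row AND col = 0b10001100 = 140; 140 != 190 -> empty
(2,1): row=0b10, col=0b1, row AND col = 0b0 = 0; 0 != 1 -> empty
(180,169): row=0b10110100, col=0b10101001, row AND col = 0b10100000 = 160; 160 != 169 -> empty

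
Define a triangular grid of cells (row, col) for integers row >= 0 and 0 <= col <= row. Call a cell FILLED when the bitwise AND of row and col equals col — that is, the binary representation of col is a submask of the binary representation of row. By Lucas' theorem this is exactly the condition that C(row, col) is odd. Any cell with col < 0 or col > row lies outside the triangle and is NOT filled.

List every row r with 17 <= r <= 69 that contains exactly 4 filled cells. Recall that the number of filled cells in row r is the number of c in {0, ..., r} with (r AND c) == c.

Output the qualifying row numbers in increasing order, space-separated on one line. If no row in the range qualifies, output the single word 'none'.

Answer: 17 18 20 24 33 34 36 40 48 65 66 68

Derivation:
Row r has 2^popcount(r) filled cells, so we need popcount(r) = log2(4) = 2.
Scan r = 17..69 and keep those with exactly 2 one-bits:
r=17=10001 popcount=2 -> KEEP
r=18=10010 popcount=2 -> KEEP
r=19=10011 popcount=3 -> skip
r=20=10100 popcount=2 -> KEEP
r=21=10101 popcount=3 -> skip
r=22=10110 popcount=3 -> skip
r=23=10111 popcount=4 -> skip
r=24=11000 popcount=2 -> KEEP
r=25=11001 popcount=3 -> skip
r=26=11010 popcount=3 -> skip
r=27=11011 popcount=4 -> skip
r=28=11100 popcount=3 -> skip
r=29=11101 popcount=4 -> skip
r=30=11110 popcount=4 -> skip
r=31=11111 popcount=5 -> skip
r=32=100000 popcount=1 -> skip
r=33=100001 popcount=2 -> KEEP
r=34=100010 popcount=2 -> KEEP
r=35=100011 popcount=3 -> skip
r=36=100100 popcount=2 -> KEEP
r=37=100101 popcount=3 -> skip
r=38=100110 popcount=3 -> skip
r=39=100111 popcount=4 -> skip
r=40=101000 popcount=2 -> KEEP
r=41=101001 popcount=3 -> skip
r=42=101010 popcount=3 -> skip
r=43=101011 popcount=4 -> skip
r=44=101100 popcount=3 -> skip
r=45=101101 popcount=4 -> skip
r=46=101110 popcount=4 -> skip
r=47=101111 popcount=5 -> skip
r=48=110000 popcount=2 -> KEEP
r=49=110001 popcount=3 -> skip
r=50=110010 popcount=3 -> skip
r=51=110011 popcount=4 -> skip
r=52=110100 popcount=3 -> skip
r=53=110101 popcount=4 -> skip
r=54=110110 popcount=4 -> skip
r=55=110111 popcount=5 -> skip
r=56=111000 popcount=3 -> skip
r=57=111001 popcount=4 -> skip
r=58=111010 popcount=4 -> skip
r=59=111011 popcount=5 -> skip
r=60=111100 popcount=4 -> skip
r=61=111101 popcount=5 -> skip
r=62=111110 popcount=5 -> skip
r=63=111111 popcount=6 -> skip
r=64=1000000 popcount=1 -> skip
r=65=1000001 popcount=2 -> KEEP
r=66=1000010 popcount=2 -> KEEP
r=67=1000011 popcount=3 -> skip
r=68=1000100 popcount=2 -> KEEP
r=69=1000101 popcount=3 -> skip
Kept rows: 17 18 20 24 33 34 36 40 48 65 66 68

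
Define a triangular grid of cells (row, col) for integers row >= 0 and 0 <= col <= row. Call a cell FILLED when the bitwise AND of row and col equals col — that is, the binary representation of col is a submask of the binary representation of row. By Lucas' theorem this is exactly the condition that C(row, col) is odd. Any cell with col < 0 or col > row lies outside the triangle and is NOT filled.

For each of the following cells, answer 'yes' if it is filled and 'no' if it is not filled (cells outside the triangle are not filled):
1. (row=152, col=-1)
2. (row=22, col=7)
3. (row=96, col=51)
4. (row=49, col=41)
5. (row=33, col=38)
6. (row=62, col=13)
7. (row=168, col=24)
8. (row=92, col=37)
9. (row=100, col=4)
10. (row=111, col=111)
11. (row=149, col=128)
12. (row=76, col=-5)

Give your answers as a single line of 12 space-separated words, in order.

Answer: no no no no no no no no yes yes yes no

Derivation:
(152,-1): col outside [0, 152] -> not filled
(22,7): row=0b10110, col=0b111, row AND col = 0b110 = 6; 6 != 7 -> empty
(96,51): row=0b1100000, col=0b110011, row AND col = 0b100000 = 32; 32 != 51 -> empty
(49,41): row=0b110001, col=0b101001, row AND col = 0b100001 = 33; 33 != 41 -> empty
(33,38): col outside [0, 33] -> not filled
(62,13): row=0b111110, col=0b1101, row AND col = 0b1100 = 12; 12 != 13 -> empty
(168,24): row=0b10101000, col=0b11000, row AND col = 0b1000 = 8; 8 != 24 -> empty
(92,37): row=0b1011100, col=0b100101, row AND col = 0b100 = 4; 4 != 37 -> empty
(100,4): row=0b1100100, col=0b100, row AND col = 0b100 = 4; 4 == 4 -> filled
(111,111): row=0b1101111, col=0b1101111, row AND col = 0b1101111 = 111; 111 == 111 -> filled
(149,128): row=0b10010101, col=0b10000000, row AND col = 0b10000000 = 128; 128 == 128 -> filled
(76,-5): col outside [0, 76] -> not filled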